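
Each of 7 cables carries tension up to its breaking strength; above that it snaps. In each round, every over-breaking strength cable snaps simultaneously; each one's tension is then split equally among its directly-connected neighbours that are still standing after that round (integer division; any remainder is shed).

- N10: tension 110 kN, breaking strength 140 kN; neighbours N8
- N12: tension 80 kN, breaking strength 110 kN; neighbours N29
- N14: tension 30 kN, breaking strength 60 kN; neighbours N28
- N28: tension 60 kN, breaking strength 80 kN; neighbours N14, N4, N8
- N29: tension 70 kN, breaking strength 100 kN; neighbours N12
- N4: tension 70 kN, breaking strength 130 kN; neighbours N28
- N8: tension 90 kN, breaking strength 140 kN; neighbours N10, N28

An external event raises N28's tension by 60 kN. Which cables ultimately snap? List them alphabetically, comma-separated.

Round 1 — N28 at 120 > 80. N28 snaps.
  N28 sheds 120 kN to N14, N4, N8: 40 each.
    N14: 30+40 = 70 > 60
    N4: 70+40 = 110 ≤ 130
    N8: 90+40 = 130 ≤ 140
Round 2 — N14 snaps.
  N14 sheds 70 kN: no online neighbours, lost.
No further breaks.

N14, N28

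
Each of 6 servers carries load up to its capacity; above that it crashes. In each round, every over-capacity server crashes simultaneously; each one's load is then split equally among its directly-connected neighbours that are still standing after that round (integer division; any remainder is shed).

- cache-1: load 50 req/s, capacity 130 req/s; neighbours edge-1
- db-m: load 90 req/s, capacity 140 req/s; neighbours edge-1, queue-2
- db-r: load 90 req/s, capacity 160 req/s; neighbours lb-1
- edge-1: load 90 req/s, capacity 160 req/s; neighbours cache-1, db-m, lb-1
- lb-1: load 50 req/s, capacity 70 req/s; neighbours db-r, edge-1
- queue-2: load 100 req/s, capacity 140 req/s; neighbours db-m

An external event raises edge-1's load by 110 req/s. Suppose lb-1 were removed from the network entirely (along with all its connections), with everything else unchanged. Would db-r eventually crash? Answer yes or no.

no

With lb-1 removed:
Round 1 — edge-1 at 200 > 160. edge-1 crashes.
  edge-1 sheds 200 req/s to cache-1, db-m: 100 each.
    cache-1: 50+100 = 150 > 130
    db-m: 90+100 = 190 > 140
Round 2 — cache-1, db-m crash.
  cache-1 sheds 150 req/s: no online neighbours, lost.
  db-m sheds 190 req/s to queue-2: 190 each.
    queue-2: 100+190 = 290 > 140
Round 3 — queue-2 crashes.
  queue-2 sheds 290 req/s: no online neighbours, lost.
No further crashes.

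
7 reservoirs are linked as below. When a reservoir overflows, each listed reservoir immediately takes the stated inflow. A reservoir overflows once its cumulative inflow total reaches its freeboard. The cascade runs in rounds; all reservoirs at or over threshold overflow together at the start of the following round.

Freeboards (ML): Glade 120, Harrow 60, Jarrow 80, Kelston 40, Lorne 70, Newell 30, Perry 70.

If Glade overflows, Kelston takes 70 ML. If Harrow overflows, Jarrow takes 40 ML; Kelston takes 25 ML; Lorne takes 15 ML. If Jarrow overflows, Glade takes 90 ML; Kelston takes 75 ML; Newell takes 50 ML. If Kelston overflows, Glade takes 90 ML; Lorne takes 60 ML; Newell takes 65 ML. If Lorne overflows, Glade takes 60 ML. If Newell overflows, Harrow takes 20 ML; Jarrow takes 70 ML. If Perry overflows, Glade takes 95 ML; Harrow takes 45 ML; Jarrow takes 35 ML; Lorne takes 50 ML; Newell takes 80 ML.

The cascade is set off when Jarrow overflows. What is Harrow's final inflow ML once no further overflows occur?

20

Round 1 — Jarrow overflows (initial).
  Glade: +90 → 90 < 120
  Kelston: +75 → 75 ≥ 40
  Newell: +50 → 50 ≥ 30
Round 2 — Kelston, Newell overflow.
  Glade: +90 → 180 ≥ 120
  Harrow: +20 → 20 < 60
  Lorne: +60 → 60 < 70
Round 3 — Glade overflows.
No further overflows.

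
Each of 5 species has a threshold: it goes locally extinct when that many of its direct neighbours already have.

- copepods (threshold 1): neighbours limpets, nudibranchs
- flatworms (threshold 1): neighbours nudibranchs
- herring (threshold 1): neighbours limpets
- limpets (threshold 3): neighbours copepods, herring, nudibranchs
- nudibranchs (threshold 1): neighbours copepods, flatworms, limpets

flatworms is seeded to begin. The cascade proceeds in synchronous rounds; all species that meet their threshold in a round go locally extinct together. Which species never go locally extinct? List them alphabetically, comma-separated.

Round 1 — flatworms goes locally extinct (initial).
Round 2 — checking thresholds:
  nudibranchs: 1 of 3 neighbours ≥ 1, goes locally extinct.
Round 3 — checking thresholds:
  copepods: 1 of 2 neighbours ≥ 1, goes locally extinct.
  limpets: 1 of 3 neighbours < 3, not yet.
Round 4 — no new extinctions; cascade stops.

herring, limpets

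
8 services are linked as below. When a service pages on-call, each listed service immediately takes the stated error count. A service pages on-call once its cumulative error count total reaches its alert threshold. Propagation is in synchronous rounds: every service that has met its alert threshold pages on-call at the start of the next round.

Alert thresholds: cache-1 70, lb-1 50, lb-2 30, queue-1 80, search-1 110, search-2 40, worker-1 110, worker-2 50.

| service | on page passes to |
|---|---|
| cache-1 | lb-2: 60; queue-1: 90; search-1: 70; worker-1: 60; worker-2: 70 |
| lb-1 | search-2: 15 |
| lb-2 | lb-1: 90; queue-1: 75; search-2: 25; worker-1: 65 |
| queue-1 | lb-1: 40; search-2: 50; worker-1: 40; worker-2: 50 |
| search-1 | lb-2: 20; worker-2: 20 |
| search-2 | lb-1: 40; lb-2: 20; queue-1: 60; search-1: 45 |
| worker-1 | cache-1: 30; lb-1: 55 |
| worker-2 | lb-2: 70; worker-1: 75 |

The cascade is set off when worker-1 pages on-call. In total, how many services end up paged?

Round 1 — worker-1 pages on-call (initial).
  cache-1: +30 → 30 < 70
  lb-1: +55 → 55 ≥ 50
Round 2 — lb-1 pages on-call.
  search-2: +15 → 15 < 40
No further pages.

2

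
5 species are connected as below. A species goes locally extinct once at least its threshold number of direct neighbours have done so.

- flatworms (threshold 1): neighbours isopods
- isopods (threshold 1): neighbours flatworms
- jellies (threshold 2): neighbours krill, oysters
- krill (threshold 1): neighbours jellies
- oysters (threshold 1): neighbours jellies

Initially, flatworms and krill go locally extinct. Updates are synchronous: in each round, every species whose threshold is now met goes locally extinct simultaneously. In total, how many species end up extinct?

Round 1 — flatworms, krill go locally extinct (initial).
Round 2 — checking thresholds:
  isopods: 1 of 1 neighbours ≥ 1, goes locally extinct.
  jellies: 1 of 2 neighbours < 2, not yet.
Round 3 — no new extinctions; cascade stops.

3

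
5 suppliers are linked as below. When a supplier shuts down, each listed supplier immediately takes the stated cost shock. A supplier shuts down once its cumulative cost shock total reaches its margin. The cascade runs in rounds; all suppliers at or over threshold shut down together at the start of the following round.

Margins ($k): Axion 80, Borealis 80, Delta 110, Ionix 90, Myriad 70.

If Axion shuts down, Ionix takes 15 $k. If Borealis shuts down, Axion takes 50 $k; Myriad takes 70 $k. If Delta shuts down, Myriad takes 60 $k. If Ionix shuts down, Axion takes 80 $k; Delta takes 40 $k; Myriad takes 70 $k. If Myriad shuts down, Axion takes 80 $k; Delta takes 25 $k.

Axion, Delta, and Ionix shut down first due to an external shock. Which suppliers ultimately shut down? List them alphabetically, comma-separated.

Axion, Delta, Ionix, Myriad

Round 1 — Axion, Delta, Ionix shut down (initial).
  Myriad: +60+70 → 130 ≥ 70
Round 2 — Myriad shuts down.
No further shutdowns.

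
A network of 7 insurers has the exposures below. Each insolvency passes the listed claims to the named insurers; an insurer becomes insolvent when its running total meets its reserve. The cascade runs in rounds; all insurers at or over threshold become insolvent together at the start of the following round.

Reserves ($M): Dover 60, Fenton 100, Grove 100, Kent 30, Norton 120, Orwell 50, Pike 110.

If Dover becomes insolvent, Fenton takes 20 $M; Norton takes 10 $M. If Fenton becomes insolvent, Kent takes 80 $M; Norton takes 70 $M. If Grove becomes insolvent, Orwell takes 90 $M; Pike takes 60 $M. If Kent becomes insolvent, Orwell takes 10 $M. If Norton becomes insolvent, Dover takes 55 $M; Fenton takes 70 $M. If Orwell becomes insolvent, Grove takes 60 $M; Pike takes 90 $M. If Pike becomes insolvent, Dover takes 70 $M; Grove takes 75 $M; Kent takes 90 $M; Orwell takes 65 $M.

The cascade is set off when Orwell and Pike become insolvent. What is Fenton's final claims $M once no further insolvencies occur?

20

Round 1 — Orwell, Pike become insolvent (initial).
  Dover: +70 → 70 ≥ 60
  Grove: +60+75 → 135 ≥ 100
  Kent: +90 → 90 ≥ 30
Round 2 — Dover, Grove, Kent become insolvent.
  Fenton: +20 → 20 < 100
  Norton: +10 → 10 < 120
No further insolvencies.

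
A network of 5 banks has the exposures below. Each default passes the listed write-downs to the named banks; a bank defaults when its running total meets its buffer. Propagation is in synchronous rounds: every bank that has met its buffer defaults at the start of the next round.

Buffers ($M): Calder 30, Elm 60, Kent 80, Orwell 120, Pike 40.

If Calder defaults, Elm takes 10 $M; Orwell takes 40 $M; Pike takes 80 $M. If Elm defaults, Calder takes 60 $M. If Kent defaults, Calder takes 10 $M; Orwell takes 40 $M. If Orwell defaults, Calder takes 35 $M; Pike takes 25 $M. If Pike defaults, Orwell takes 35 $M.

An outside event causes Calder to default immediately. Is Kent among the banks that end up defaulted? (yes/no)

no

Round 1 — Calder defaults (initial).
  Elm: +10 → 10 < 60
  Orwell: +40 → 40 < 120
  Pike: +80 → 80 ≥ 40
Round 2 — Pike defaults.
  Orwell: +35 → 75 < 120
No further defaults.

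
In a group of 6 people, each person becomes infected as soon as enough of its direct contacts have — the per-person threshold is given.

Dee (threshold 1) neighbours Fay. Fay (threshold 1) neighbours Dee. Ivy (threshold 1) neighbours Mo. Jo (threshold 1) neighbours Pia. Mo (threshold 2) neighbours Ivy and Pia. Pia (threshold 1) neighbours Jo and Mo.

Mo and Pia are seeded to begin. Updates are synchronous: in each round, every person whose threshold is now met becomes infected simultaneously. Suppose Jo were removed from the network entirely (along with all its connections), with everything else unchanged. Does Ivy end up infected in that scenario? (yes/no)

With Jo removed:
Round 1 — Mo, Pia become infected (initial).
Round 2 — checking thresholds:
  Ivy: 1 of 1 neighbours ≥ 1, becomes infected.
Round 3 — no new infections; cascade stops.

yes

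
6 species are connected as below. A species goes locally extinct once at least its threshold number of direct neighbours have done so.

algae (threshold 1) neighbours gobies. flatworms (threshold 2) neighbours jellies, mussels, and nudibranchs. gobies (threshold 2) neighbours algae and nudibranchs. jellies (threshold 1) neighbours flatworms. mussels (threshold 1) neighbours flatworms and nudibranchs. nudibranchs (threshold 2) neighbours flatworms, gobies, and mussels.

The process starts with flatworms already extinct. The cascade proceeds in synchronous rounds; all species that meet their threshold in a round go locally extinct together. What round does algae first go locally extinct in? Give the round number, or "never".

Round 1 — flatworms goes locally extinct (initial).
Round 2 — checking thresholds:
  jellies: 1 of 1 neighbours ≥ 1, goes locally extinct.
  mussels: 1 of 2 neighbours ≥ 1, goes locally extinct.
  nudibranchs: 1 of 3 neighbours < 2, below threshold.
Round 3 — checking thresholds:
  nudibranchs: 2 of 3 neighbours ≥ 2, goes locally extinct.
Round 4 — no new extinctions; cascade stops.

never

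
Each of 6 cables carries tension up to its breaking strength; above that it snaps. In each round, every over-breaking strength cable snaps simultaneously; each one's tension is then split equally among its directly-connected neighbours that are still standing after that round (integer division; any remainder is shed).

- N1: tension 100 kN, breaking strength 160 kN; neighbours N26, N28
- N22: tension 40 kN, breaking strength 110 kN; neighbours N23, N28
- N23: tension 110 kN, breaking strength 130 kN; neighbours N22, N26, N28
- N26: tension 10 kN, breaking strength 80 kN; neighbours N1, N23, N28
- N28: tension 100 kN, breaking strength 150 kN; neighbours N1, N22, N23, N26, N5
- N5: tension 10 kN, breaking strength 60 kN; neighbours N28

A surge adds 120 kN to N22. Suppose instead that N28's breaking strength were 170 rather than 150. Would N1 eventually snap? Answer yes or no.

With N28's breaking strength at 170:
Round 1 — N22 at 160 > 110. N22 snaps.
  N22 sheds 160 kN to N23, N28: 80 each.
    N23: 110+80 = 190 > 130
    N28: 100+80 = 180 > 170
Round 2 — N23, N28 snap.
  N23 sheds 190 kN to N26: 190 each.
    N26: 10+190 = 200 > 80
  N28 sheds 180 kN to N1, N26, N5: 60 each.
    N1: 100+60 = 160 ≤ 160
    N26: 200+60 = 260 > 80
    N5: 10+60 = 70 > 60
Round 3 — N26, N5 snap.
  N26 sheds 260 kN to N1: 260 each.
    N1: 160+260 = 420 > 160
  N5 sheds 70 kN: no online neighbours, lost.
Round 4 — N1 snaps.
  N1 sheds 420 kN: no online neighbours, lost.
No further breaks.

yes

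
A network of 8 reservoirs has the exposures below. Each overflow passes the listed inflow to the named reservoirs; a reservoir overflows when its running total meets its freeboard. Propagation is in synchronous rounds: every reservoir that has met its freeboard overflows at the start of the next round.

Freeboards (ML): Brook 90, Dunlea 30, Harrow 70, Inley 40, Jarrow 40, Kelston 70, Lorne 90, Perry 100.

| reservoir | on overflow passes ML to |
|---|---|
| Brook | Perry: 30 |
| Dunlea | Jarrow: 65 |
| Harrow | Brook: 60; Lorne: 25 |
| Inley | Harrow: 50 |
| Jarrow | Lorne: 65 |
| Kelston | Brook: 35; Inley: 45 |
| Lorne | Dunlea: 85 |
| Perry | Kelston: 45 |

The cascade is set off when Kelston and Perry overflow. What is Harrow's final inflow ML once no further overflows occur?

50

Round 1 — Kelston, Perry overflow (initial).
  Brook: +35 → 35 < 90
  Inley: +45 → 45 ≥ 40
Round 2 — Inley overflows.
  Harrow: +50 → 50 < 70
No further overflows.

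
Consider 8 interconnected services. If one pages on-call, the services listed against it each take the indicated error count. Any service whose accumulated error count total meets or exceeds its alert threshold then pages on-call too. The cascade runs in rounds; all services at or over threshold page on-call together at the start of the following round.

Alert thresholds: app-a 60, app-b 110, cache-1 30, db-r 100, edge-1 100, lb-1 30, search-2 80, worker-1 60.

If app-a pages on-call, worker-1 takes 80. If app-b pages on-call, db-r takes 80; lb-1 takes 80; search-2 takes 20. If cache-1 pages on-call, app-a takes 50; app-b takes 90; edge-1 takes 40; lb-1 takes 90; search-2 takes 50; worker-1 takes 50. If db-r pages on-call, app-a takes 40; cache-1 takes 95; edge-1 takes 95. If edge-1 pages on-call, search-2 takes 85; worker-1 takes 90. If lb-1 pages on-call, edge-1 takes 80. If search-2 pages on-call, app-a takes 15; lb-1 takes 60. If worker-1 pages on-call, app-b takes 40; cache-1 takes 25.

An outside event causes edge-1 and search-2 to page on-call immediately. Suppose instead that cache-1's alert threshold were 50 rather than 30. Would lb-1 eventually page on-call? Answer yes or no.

yes

With cache-1's alert threshold at 50:
Round 1 — edge-1, search-2 page on-call (initial).
  app-a: +15 → 15 < 60
  lb-1: +60 → 60 ≥ 30
  worker-1: +90 → 90 ≥ 60
Round 2 — lb-1, worker-1 page on-call.
  app-b: +40 → 40 < 110
  cache-1: +25 → 25 < 50
No further pages.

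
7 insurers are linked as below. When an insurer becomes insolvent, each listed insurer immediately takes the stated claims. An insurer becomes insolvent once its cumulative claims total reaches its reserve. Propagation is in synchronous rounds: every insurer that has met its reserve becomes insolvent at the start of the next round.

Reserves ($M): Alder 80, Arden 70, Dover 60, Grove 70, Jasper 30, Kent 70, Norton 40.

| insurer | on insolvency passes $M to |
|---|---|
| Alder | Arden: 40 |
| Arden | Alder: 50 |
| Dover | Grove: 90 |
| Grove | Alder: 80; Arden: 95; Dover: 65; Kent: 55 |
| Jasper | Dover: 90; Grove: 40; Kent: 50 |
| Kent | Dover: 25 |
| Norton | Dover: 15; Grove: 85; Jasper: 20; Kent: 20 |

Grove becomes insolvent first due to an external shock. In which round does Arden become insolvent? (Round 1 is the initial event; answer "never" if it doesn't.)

2

Round 1 — Grove becomes insolvent (initial).
  Alder: +80 → 80 ≥ 80
  Arden: +95 → 95 ≥ 70
  Dover: +65 → 65 ≥ 60
  Kent: +55 → 55 < 70
Round 2 — Alder, Arden, Dover become insolvent.
No further insolvencies.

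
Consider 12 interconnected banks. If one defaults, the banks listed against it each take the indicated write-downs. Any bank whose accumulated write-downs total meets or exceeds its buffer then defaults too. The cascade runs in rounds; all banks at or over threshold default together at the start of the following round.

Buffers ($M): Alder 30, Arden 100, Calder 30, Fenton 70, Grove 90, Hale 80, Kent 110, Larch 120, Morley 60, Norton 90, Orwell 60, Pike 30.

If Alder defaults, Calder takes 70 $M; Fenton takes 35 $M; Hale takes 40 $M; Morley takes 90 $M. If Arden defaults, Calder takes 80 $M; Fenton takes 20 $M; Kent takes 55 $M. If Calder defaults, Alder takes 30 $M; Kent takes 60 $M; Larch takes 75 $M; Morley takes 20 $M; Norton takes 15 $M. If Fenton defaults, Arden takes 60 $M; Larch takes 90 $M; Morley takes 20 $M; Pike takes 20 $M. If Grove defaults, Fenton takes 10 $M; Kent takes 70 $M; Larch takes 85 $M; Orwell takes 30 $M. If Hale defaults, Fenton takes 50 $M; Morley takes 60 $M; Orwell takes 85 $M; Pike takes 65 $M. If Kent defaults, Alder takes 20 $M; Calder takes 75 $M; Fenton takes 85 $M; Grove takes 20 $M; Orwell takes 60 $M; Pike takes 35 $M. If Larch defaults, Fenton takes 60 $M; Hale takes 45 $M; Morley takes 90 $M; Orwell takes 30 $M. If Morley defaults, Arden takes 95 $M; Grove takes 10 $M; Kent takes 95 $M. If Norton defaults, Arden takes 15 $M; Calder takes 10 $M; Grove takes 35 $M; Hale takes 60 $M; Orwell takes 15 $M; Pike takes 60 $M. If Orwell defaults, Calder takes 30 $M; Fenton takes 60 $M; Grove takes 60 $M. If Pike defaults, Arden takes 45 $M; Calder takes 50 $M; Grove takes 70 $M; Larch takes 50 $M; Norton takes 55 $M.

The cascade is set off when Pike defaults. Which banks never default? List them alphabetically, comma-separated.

Round 1 — Pike defaults (initial).
  Arden: +45 → 45 < 100
  Calder: +50 → 50 ≥ 30
  Grove: +70 → 70 < 90
  Larch: +50 → 50 < 120
  Norton: +55 → 55 < 90
Round 2 — Calder defaults.
  Alder: +30 → 30 ≥ 30
  Kent: +60 → 60 < 110
  Larch: +75 → 125 ≥ 120
  Morley: +20 → 20 < 60
  Norton: +15 → 70 < 90
Round 3 — Alder, Larch default.
  Fenton: +35+60 → 95 ≥ 70
  Hale: +40+45 → 85 ≥ 80
  Morley: +90+90 → 200 ≥ 60
  Orwell: +30 → 30 < 60
Round 4 — Fenton, Hale, Morley default.
  Arden: +60+95 → 200 ≥ 100
  Grove: +10 → 80 < 90
  Kent: +95 → 155 ≥ 110
  Orwell: +85 → 115 ≥ 60
Round 5 — Arden, Kent, Orwell default.
  Grove: +20+60 → 160 ≥ 90
Round 6 — Grove defaults.
No further defaults.

Norton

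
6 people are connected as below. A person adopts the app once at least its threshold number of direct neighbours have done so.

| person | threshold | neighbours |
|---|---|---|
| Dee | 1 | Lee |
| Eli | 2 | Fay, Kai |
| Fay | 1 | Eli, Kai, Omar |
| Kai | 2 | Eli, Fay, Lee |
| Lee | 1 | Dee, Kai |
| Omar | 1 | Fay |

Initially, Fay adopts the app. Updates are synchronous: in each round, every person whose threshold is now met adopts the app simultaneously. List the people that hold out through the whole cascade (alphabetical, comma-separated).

Dee, Eli, Kai, Lee

Round 1 — Fay adopts the app (initial).
Round 2 — checking thresholds:
  Eli: 1 of 2 neighbours < 2, holds.
  Kai: 1 of 3 neighbours < 2, holds.
  Omar: 1 of 1 neighbours ≥ 1, adopts the app.
Round 3 — no new adoptions; cascade stops.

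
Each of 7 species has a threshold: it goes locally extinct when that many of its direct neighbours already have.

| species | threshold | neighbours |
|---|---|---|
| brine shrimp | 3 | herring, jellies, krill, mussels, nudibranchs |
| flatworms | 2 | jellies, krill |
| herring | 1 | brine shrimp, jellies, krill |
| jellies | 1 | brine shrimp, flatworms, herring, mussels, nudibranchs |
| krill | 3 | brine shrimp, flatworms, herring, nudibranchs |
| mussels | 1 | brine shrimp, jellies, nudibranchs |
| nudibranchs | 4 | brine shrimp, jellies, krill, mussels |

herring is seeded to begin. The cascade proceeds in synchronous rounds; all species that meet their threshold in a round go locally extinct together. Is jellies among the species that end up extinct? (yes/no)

Round 1 — herring goes locally extinct (initial).
Round 2 — checking thresholds:
  brine shrimp: 1 of 5 neighbours < 3, below threshold.
  jellies: 1 of 5 neighbours ≥ 1, goes locally extinct.
  krill: 1 of 4 neighbours < 3, below threshold.
Round 3 — checking thresholds:
  brine shrimp: 2 of 5 neighbours < 3, below threshold.
  flatworms: 1 of 2 neighbours < 2, below threshold.
  krill: 1 of 4 neighbours < 3, below threshold.
  mussels: 1 of 3 neighbours ≥ 1, goes locally extinct.
  nudibranchs: 1 of 4 neighbours < 4, below threshold.
Round 4 — checking thresholds:
  brine shrimp: 3 of 5 neighbours ≥ 3, goes locally extinct.
  flatworms: 1 of 2 neighbours < 2, below threshold.
  krill: 1 of 4 neighbours < 3, below threshold.
  nudibranchs: 2 of 4 neighbours < 4, below threshold.
Round 5 — no new extinctions; cascade stops.

yes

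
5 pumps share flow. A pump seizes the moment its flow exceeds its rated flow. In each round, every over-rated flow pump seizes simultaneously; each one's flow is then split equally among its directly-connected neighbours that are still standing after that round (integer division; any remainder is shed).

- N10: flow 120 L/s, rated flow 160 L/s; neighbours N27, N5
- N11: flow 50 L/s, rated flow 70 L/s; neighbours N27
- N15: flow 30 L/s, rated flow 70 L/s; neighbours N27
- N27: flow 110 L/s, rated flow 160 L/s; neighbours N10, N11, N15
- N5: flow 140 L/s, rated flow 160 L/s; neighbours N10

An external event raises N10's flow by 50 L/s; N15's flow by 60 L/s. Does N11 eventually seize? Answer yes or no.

Round 1 — N10 at 170 > 160; N15 at 90 > 70. N10, N15 seize.
  N10 sheds 170 L/s to N27, N5: 85 each.
    N27: 110+85 = 195 > 160
    N5: 140+85 = 225 > 160
  N15 sheds 90 L/s to N27: 90 each.
    N27: 195+90 = 285 > 160
Round 2 — N27, N5 seize.
  N27 sheds 285 L/s to N11: 285 each.
    N11: 50+285 = 335 > 70
  N5 sheds 225 L/s: no online neighbours, lost.
Round 3 — N11 seizes.
  N11 sheds 335 L/s: no online neighbours, lost.
No further seizures.

yes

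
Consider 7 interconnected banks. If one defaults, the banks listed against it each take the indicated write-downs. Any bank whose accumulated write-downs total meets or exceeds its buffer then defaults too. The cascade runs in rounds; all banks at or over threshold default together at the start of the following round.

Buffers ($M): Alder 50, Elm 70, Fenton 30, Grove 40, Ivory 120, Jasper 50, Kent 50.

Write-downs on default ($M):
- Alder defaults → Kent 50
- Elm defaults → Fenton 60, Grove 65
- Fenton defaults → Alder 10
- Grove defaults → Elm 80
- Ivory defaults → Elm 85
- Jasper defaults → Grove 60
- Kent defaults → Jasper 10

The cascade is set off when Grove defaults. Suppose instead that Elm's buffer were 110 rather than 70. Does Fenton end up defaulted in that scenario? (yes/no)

With Elm's buffer at 110:
Round 1 — Grove defaults (initial).
  Elm: +80 → 80 < 110
No further defaults.

no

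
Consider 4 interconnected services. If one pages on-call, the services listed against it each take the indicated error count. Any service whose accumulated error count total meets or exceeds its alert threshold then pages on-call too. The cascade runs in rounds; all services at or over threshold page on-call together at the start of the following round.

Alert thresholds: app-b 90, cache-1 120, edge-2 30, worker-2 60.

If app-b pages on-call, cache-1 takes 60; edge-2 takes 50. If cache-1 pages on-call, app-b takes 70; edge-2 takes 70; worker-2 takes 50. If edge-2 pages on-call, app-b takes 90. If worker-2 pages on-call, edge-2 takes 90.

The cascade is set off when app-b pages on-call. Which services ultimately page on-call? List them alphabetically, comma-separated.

Round 1 — app-b pages on-call (initial).
  cache-1: +60 → 60 < 120
  edge-2: +50 → 50 ≥ 30
Round 2 — edge-2 pages on-call.
No further pages.

app-b, edge-2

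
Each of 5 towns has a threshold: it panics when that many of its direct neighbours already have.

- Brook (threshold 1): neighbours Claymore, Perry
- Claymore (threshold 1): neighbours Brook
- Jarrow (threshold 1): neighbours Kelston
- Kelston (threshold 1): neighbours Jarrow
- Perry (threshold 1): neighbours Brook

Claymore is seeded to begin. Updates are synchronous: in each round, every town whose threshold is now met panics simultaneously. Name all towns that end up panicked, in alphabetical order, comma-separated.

Round 1 — Claymore panics (initial).
Round 2 — checking thresholds:
  Brook: 1 of 2 neighbours ≥ 1, panics.
Round 3 — checking thresholds:
  Perry: 1 of 1 neighbours ≥ 1, panics.
Round 4 — no new panics; cascade stops.

Brook, Claymore, Perry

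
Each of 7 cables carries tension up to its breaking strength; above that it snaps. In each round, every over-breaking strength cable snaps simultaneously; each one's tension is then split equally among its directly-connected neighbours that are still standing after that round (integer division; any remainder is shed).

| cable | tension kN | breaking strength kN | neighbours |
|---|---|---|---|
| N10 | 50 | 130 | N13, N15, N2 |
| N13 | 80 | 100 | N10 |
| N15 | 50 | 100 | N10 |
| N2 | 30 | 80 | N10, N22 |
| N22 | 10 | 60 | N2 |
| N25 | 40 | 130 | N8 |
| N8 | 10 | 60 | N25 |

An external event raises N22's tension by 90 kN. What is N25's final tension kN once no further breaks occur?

Round 1 — N22 at 100 > 60. N22 snaps.
  N22 sheds 100 kN to N2: 100 each.
    N2: 30+100 = 130 > 80
Round 2 — N2 snaps.
  N2 sheds 130 kN to N10: 130 each.
    N10: 50+130 = 180 > 130
Round 3 — N10 snaps.
  N10 sheds 180 kN to N13, N15: 90 each.
    N13: 80+90 = 170 > 100
    N15: 50+90 = 140 > 100
Round 4 — N13, N15 snap.
  N13 sheds 170 kN: no online neighbours, lost.
  N15 sheds 140 kN: no online neighbours, lost.
No further breaks.

40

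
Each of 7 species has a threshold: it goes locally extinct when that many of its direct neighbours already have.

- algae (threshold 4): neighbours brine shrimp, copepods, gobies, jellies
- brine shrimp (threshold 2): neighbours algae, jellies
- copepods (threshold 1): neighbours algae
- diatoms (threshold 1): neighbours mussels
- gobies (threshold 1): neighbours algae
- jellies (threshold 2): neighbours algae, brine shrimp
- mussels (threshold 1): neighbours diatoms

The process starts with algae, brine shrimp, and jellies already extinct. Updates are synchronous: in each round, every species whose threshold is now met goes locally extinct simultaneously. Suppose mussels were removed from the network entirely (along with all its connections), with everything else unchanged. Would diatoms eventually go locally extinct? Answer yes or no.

no

With mussels removed:
Round 1 — algae, brine shrimp, jellies go locally extinct (initial).
Round 2 — checking thresholds:
  copepods: 1 of 1 neighbours ≥ 1, goes locally extinct.
  gobies: 1 of 1 neighbours ≥ 1, goes locally extinct.
Round 3 — no new extinctions; cascade stops.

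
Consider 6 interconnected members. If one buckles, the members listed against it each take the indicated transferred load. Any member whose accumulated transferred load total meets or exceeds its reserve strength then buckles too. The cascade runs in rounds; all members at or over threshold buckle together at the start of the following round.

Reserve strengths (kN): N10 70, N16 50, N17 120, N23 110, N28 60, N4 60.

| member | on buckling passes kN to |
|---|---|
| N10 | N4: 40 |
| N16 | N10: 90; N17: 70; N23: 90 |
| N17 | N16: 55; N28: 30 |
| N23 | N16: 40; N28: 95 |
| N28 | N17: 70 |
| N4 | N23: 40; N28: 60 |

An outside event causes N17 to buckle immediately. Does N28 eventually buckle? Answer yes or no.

Round 1 — N17 buckles (initial).
  N16: +55 → 55 ≥ 50
  N28: +30 → 30 < 60
Round 2 — N16 buckles.
  N10: +90 → 90 ≥ 70
  N23: +90 → 90 < 110
Round 3 — N10 buckles.
  N4: +40 → 40 < 60
No further bucklings.

no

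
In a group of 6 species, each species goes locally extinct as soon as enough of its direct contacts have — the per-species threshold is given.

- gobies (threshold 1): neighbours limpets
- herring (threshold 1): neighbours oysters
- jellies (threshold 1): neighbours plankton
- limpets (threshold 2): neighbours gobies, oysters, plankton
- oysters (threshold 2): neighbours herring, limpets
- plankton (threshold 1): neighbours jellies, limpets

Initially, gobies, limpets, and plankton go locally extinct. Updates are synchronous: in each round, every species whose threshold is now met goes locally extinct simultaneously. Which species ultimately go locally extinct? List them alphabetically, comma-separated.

gobies, jellies, limpets, plankton

Round 1 — gobies, limpets, plankton go locally extinct (initial).
Round 2 — checking thresholds:
  jellies: 1 of 1 neighbours ≥ 1, goes locally extinct.
  oysters: 1 of 2 neighbours < 2, not yet.
Round 3 — no new extinctions; cascade stops.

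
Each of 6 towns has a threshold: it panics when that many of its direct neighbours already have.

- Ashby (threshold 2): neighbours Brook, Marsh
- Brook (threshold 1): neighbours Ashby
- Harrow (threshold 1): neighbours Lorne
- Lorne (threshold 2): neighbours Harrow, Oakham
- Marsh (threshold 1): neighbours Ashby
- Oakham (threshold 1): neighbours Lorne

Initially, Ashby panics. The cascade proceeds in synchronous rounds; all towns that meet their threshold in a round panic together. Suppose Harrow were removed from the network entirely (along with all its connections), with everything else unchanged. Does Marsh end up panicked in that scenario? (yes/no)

yes

With Harrow removed:
Round 1 — Ashby panics (initial).
Round 2 — checking thresholds:
  Brook: 1 of 1 neighbours ≥ 1, panics.
  Marsh: 1 of 1 neighbours ≥ 1, panics.
Round 3 — no new panics; cascade stops.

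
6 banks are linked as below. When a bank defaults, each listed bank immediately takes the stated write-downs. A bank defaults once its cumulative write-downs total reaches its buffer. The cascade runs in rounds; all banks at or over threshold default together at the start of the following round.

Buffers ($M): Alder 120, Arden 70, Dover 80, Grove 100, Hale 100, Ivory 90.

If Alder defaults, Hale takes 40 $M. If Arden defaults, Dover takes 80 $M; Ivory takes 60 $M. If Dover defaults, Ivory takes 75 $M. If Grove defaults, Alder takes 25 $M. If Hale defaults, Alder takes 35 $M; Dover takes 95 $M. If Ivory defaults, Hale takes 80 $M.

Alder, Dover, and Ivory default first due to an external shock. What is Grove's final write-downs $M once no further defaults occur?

0

Round 1 — Alder, Dover, Ivory default (initial).
  Hale: +40+80 → 120 ≥ 100
Round 2 — Hale defaults.
No further defaults.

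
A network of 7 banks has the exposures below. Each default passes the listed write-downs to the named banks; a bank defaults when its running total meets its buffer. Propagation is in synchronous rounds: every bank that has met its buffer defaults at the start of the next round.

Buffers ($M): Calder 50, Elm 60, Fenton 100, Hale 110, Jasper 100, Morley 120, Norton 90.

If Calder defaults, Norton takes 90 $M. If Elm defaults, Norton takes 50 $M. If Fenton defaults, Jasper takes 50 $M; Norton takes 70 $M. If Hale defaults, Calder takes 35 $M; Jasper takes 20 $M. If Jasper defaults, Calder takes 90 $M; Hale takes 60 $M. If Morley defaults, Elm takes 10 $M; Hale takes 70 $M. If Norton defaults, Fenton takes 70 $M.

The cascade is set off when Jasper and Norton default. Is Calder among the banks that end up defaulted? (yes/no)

Round 1 — Jasper, Norton default (initial).
  Calder: +90 → 90 ≥ 50
  Fenton: +70 → 70 < 100
  Hale: +60 → 60 < 110
Round 2 — Calder defaults.
No further defaults.

yes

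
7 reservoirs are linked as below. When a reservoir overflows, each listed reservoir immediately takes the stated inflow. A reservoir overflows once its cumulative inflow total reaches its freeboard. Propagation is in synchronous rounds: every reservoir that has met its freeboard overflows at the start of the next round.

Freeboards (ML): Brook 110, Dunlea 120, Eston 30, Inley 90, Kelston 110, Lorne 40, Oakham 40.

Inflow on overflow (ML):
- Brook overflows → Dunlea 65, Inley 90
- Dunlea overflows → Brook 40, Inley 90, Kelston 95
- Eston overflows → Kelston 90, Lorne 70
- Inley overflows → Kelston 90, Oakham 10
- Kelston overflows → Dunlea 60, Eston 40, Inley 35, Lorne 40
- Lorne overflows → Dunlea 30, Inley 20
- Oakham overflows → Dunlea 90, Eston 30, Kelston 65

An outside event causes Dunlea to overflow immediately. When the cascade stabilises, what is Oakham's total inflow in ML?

10

Round 1 — Dunlea overflows (initial).
  Brook: +40 → 40 < 110
  Inley: +90 → 90 ≥ 90
  Kelston: +95 → 95 < 110
Round 2 — Inley overflows.
  Kelston: +90 → 185 ≥ 110
  Oakham: +10 → 10 < 40
Round 3 — Kelston overflows.
  Eston: +40 → 40 ≥ 30
  Lorne: +40 → 40 ≥ 40
Round 4 — Eston, Lorne overflow.
No further overflows.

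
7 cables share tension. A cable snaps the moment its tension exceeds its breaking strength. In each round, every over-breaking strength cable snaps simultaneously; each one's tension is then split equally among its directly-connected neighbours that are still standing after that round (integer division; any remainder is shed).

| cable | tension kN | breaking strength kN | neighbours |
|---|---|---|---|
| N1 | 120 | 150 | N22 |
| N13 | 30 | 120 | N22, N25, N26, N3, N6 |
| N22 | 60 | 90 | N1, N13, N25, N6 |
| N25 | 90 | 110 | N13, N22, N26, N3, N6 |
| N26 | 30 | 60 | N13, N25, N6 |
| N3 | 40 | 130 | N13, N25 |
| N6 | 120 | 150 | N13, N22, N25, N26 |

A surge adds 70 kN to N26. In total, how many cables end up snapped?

7

Round 1 — N26 at 100 > 60. N26 snaps.
  N26 sheds 100 kN to N13, N25, N6: 33 each (1 lost).
    N13: 30+33 = 63 ≤ 120
    N25: 90+33 = 123 > 110
    N6: 120+33 = 153 > 150
Round 2 — N25, N6 snap.
  N25 sheds 123 kN to N13, N22, N3: 41 each.
    N13: 63+41 = 104 ≤ 120
    N22: 60+41 = 101 > 90
    N3: 40+41 = 81 ≤ 130
  N6 sheds 153 kN to N13, N22: 76 each (1 lost).
    N13: 104+76 = 180 > 120
    N22: 101+76 = 177 > 90
Round 3 — N13, N22 snap.
  N13 sheds 180 kN to N3: 180 each.
    N3: 81+180 = 261 > 130
  N22 sheds 177 kN to N1: 177 each.
    N1: 120+177 = 297 > 150
Round 4 — N1, N3 snap.
  N1 sheds 297 kN: no online neighbours, lost.
  N3 sheds 261 kN: no online neighbours, lost.
No further breaks.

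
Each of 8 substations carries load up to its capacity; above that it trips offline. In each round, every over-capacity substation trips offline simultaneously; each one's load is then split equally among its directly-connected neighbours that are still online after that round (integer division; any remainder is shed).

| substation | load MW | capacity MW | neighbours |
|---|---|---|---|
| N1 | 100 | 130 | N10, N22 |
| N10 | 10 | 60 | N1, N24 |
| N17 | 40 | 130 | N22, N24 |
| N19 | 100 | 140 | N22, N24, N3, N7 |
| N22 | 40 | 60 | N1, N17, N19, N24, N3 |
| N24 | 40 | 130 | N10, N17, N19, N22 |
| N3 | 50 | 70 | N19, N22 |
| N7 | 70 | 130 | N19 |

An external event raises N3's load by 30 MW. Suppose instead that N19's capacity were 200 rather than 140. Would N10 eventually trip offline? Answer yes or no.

With N19's capacity at 200:
Round 1 — N3 at 80 > 70. N3 trips offline.
  N3 sheds 80 MW to N19, N22: 40 each.
    N19: 100+40 = 140 ≤ 200
    N22: 40+40 = 80 > 60
Round 2 — N22 trips offline.
  N22 sheds 80 MW to N1, N17, N19, N24: 20 each.
    N1: 100+20 = 120 ≤ 130
    N17: 40+20 = 60 ≤ 130
    N19: 140+20 = 160 ≤ 200
    N24: 40+20 = 60 ≤ 130
No further trips.

no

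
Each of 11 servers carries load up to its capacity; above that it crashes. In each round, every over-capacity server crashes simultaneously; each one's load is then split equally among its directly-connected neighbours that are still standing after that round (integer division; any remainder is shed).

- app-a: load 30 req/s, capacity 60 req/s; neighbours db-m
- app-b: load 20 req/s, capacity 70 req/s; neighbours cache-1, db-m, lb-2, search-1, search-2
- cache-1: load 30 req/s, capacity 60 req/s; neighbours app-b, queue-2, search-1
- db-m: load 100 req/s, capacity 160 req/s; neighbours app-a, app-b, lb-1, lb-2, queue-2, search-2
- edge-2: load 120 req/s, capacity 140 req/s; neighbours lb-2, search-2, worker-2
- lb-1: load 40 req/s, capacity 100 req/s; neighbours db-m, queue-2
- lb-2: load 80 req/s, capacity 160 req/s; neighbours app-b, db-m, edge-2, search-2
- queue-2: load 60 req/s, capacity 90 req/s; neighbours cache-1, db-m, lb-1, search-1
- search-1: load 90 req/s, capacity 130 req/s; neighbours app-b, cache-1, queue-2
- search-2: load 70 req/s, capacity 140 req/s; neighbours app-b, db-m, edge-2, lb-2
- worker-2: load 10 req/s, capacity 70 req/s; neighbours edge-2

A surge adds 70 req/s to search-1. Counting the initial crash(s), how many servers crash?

Round 1 — search-1 at 160 > 130. search-1 crashes.
  search-1 sheds 160 req/s to app-b, cache-1, queue-2: 53 each (1 lost).
    app-b: 20+53 = 73 > 70
    cache-1: 30+53 = 83 > 60
    queue-2: 60+53 = 113 > 90
Round 2 — app-b, cache-1, queue-2 crash.
  app-b sheds 73 req/s to db-m, lb-2, search-2: 24 each (1 lost).
    db-m: 100+24 = 124 ≤ 160
    lb-2: 80+24 = 104 ≤ 160
    search-2: 70+24 = 94 ≤ 140
  cache-1 sheds 83 req/s: no online neighbours, lost.
  queue-2 sheds 113 req/s to db-m, lb-1: 56 each (1 lost).
    db-m: 124+56 = 180 > 160
    lb-1: 40+56 = 96 ≤ 100
Round 3 — db-m crashes.
  db-m sheds 180 req/s to app-a, lb-1, lb-2, search-2: 45 each.
    app-a: 30+45 = 75 > 60
    lb-1: 96+45 = 141 > 100
    lb-2: 104+45 = 149 ≤ 160
    search-2: 94+45 = 139 ≤ 140
Round 4 — app-a, lb-1 crash.
  app-a sheds 75 req/s: no online neighbours, lost.
  lb-1 sheds 141 req/s: no online neighbours, lost.
No further crashes.

7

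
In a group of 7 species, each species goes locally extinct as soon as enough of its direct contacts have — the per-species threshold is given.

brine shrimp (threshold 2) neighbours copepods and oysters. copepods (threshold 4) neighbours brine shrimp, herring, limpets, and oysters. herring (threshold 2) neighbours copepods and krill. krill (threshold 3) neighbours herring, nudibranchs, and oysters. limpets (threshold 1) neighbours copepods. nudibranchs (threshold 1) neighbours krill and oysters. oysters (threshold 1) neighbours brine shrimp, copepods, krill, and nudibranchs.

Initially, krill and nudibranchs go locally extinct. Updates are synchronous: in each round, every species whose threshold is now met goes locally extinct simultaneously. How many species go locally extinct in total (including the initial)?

3

Round 1 — krill, nudibranchs go locally extinct (initial).
Round 2 — checking thresholds:
  herring: 1 of 2 neighbours < 2, not yet.
  oysters: 2 of 4 neighbours ≥ 1, goes locally extinct.
Round 3 — no new extinctions; cascade stops.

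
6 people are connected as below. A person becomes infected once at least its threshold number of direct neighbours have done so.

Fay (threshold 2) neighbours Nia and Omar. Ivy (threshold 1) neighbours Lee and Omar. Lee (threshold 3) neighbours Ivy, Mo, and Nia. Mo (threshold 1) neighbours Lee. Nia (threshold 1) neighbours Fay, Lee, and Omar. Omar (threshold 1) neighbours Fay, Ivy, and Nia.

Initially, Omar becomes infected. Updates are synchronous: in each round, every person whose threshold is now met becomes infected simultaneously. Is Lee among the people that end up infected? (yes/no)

no

Round 1 — Omar becomes infected (initial).
Round 2 — checking thresholds:
  Fay: 1 of 2 neighbours < 2, not yet.
  Ivy: 1 of 2 neighbours ≥ 1, becomes infected.
  Nia: 1 of 3 neighbours ≥ 1, becomes infected.
Round 3 — checking thresholds:
  Fay: 2 of 2 neighbours ≥ 2, becomes infected.
  Lee: 2 of 3 neighbours < 3, not yet.
Round 4 — no new infections; cascade stops.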